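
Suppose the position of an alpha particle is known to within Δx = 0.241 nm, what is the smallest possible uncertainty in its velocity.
32.927 m/s

Using the Heisenberg uncertainty principle and Δp = mΔv:
ΔxΔp ≥ ℏ/2
Δx(mΔv) ≥ ℏ/2

The minimum uncertainty in velocity is:
Δv_min = ℏ/(2mΔx)
Δv_min = (1.055e-34 J·s) / (2 × 6.645e-27 kg × 2.410e-10 m)
Δv_min = 3.293e+01 m/s = 32.927 m/s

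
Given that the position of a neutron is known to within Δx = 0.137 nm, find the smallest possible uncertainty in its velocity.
229.789 m/s

Using the Heisenberg uncertainty principle and Δp = mΔv:
ΔxΔp ≥ ℏ/2
Δx(mΔv) ≥ ℏ/2

The minimum uncertainty in velocity is:
Δv_min = ℏ/(2mΔx)
Δv_min = (1.055e-34 J·s) / (2 × 1.675e-27 kg × 1.370e-10 m)
Δv_min = 2.298e+02 m/s = 229.789 m/s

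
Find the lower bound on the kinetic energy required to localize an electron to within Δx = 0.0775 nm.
1.586 eV

Localizing a particle requires giving it sufficient momentum uncertainty:

1. From uncertainty principle: Δp ≥ ℏ/(2Δx)
   Δp_min = (1.055e-34 J·s) / (2 × 7.750e-11 m)
   Δp_min = 6.804e-25 kg·m/s

2. This momentum uncertainty corresponds to kinetic energy:
   KE ≈ (Δp)²/(2m) = (6.804e-25)²/(2 × 9.109e-31 kg)
   KE = 2.541e-19 J = 1.586 eV

Tighter localization requires more energy.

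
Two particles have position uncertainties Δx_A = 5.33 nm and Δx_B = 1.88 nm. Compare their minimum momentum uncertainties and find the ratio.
Particle B has the larger minimum momentum uncertainty, by a factor of 2.84.

For each particle, the minimum momentum uncertainty is Δp_min = ℏ/(2Δx):

Particle A: Δp_A = ℏ/(2×5.330e-09 m) = 9.893e-27 kg·m/s
Particle B: Δp_B = ℏ/(2×1.880e-09 m) = 2.805e-26 kg·m/s

Ratio: Δp_B/Δp_A = 2.84

Since Δp_min ∝ 1/Δx, the particle with smaller position uncertainty (B) has larger momentum uncertainty.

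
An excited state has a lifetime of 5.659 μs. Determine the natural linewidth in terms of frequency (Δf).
14.062 kHz

Using the energy-time uncertainty principle and E = hf:
ΔEΔt ≥ ℏ/2
hΔf·Δt ≥ ℏ/2

The minimum frequency uncertainty is:
Δf = ℏ/(2hτ) = 1/(4πτ)
Δf = 1/(4π × 5.659e-06 s)
Δf = 1.406e+04 Hz = 14.062 kHz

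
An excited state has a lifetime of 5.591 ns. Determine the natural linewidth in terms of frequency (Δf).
14.233 MHz

Using the energy-time uncertainty principle and E = hf:
ΔEΔt ≥ ℏ/2
hΔf·Δt ≥ ℏ/2

The minimum frequency uncertainty is:
Δf = ℏ/(2hτ) = 1/(4πτ)
Δf = 1/(4π × 5.591e-09 s)
Δf = 1.423e+07 Hz = 14.233 MHz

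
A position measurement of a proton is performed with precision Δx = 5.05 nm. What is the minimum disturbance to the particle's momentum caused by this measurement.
1.044 × 10^-26 kg·m/s

The uncertainty principle implies that measuring position disturbs momentum:
ΔxΔp ≥ ℏ/2

When we measure position with precision Δx, we necessarily introduce a momentum uncertainty:
Δp ≥ ℏ/(2Δx)
Δp_min = (1.055e-34 J·s) / (2 × 5.050e-09 m)
Δp_min = 1.044e-26 kg·m/s

The more precisely we measure position, the greater the momentum disturbance.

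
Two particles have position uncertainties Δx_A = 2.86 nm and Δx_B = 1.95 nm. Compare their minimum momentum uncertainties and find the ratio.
Particle B has the larger minimum momentum uncertainty, by a factor of 1.47.

For each particle, the minimum momentum uncertainty is Δp_min = ℏ/(2Δx):

Particle A: Δp_A = ℏ/(2×2.860e-09 m) = 1.844e-26 kg·m/s
Particle B: Δp_B = ℏ/(2×1.950e-09 m) = 2.704e-26 kg·m/s

Ratio: Δp_B/Δp_A = 1.47

Since Δp_min ∝ 1/Δx, the particle with smaller position uncertainty (B) has larger momentum uncertainty.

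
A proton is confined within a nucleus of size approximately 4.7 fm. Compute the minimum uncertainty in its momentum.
1.122 × 10^-20 kg·m/s

Using the Heisenberg uncertainty principle:
ΔxΔp ≥ ℏ/2

With Δx ≈ L = 4.700e-15 m (the confinement size):
Δp_min = ℏ/(2Δx)
Δp_min = (1.055e-34 J·s) / (2 × 4.700e-15 m)
Δp_min = 1.122e-20 kg·m/s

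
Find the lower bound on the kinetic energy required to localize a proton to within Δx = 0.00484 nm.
221.444 meV

Localizing a particle requires giving it sufficient momentum uncertainty:

1. From uncertainty principle: Δp ≥ ℏ/(2Δx)
   Δp_min = (1.055e-34 J·s) / (2 × 4.840e-12 m)
   Δp_min = 1.089e-23 kg·m/s

2. This momentum uncertainty corresponds to kinetic energy:
   KE ≈ (Δp)²/(2m) = (1.089e-23)²/(2 × 1.673e-27 kg)
   KE = 3.548e-20 J = 221.444 meV

Tighter localization requires more energy.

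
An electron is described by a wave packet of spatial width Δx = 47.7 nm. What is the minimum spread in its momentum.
1.105 × 10^-27 kg·m/s

For a wave packet, the spatial width Δx and momentum spread Δp are related by the uncertainty principle:
ΔxΔp ≥ ℏ/2

The minimum momentum spread is:
Δp_min = ℏ/(2Δx)
Δp_min = (1.055e-34 J·s) / (2 × 4.770e-08 m)
Δp_min = 1.105e-27 kg·m/s

A wave packet cannot have both a well-defined position and well-defined momentum.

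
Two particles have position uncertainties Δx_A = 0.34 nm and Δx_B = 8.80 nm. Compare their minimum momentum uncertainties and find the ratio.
Particle A has the larger minimum momentum uncertainty, by a factor of 25.88.

For each particle, the minimum momentum uncertainty is Δp_min = ℏ/(2Δx):

Particle A: Δp_A = ℏ/(2×3.400e-10 m) = 1.551e-25 kg·m/s
Particle B: Δp_B = ℏ/(2×8.800e-09 m) = 5.992e-27 kg·m/s

Ratio: Δp_A/Δp_B = 25.88

Since Δp_min ∝ 1/Δx, the particle with smaller position uncertainty (A) has larger momentum uncertainty.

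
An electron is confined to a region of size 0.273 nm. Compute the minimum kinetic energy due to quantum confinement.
127.802 meV

Using the uncertainty principle:

1. Position uncertainty: Δx ≈ 2.730e-10 m
2. Minimum momentum uncertainty: Δp = ℏ/(2Δx) = 1.931e-25 kg·m/s
3. Minimum kinetic energy:
   KE = (Δp)²/(2m) = (1.931e-25)²/(2 × 9.109e-31 kg)
   KE = 2.048e-20 J = 127.802 meV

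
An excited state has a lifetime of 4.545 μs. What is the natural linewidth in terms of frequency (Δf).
17.509 kHz

Using the energy-time uncertainty principle and E = hf:
ΔEΔt ≥ ℏ/2
hΔf·Δt ≥ ℏ/2

The minimum frequency uncertainty is:
Δf = ℏ/(2hτ) = 1/(4πτ)
Δf = 1/(4π × 4.545e-06 s)
Δf = 1.751e+04 Hz = 17.509 kHz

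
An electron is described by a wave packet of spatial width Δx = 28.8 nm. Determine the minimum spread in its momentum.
1.831 × 10^-27 kg·m/s

For a wave packet, the spatial width Δx and momentum spread Δp are related by the uncertainty principle:
ΔxΔp ≥ ℏ/2

The minimum momentum spread is:
Δp_min = ℏ/(2Δx)
Δp_min = (1.055e-34 J·s) / (2 × 2.880e-08 m)
Δp_min = 1.831e-27 kg·m/s

A wave packet cannot have both a well-defined position and well-defined momentum.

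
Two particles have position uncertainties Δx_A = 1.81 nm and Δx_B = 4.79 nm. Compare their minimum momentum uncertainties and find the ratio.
Particle A has the larger minimum momentum uncertainty, by a factor of 2.65.

For each particle, the minimum momentum uncertainty is Δp_min = ℏ/(2Δx):

Particle A: Δp_A = ℏ/(2×1.810e-09 m) = 2.913e-26 kg·m/s
Particle B: Δp_B = ℏ/(2×4.790e-09 m) = 1.101e-26 kg·m/s

Ratio: Δp_A/Δp_B = 2.65

Since Δp_min ∝ 1/Δx, the particle with smaller position uncertainty (A) has larger momentum uncertainty.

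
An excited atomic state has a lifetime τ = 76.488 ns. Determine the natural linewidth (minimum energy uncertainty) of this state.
4.303 neV

Using the energy-time uncertainty principle:
ΔEΔt ≥ ℏ/2

The lifetime τ represents the time uncertainty Δt.
The natural linewidth (minimum energy uncertainty) is:

ΔE = ℏ/(2τ)
ΔE = (1.055e-34 J·s) / (2 × 7.649e-08 s)
ΔE = 6.894e-28 J = 4.303 neV

This natural linewidth limits the precision of spectroscopic measurements.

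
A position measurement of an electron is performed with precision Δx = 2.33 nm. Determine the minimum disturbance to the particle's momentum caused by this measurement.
2.263 × 10^-26 kg·m/s

The uncertainty principle implies that measuring position disturbs momentum:
ΔxΔp ≥ ℏ/2

When we measure position with precision Δx, we necessarily introduce a momentum uncertainty:
Δp ≥ ℏ/(2Δx)
Δp_min = (1.055e-34 J·s) / (2 × 2.330e-09 m)
Δp_min = 2.263e-26 kg·m/s

The more precisely we measure position, the greater the momentum disturbance.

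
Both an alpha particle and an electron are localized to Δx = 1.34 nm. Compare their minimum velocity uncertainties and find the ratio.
The electron has the larger minimum velocity uncertainty, by a ratio of 7294.3.

For both particles, Δp_min = ℏ/(2Δx) = 3.935e-26 kg·m/s (same for both).

The velocity uncertainty is Δv = Δp/m:
- alpha particle: Δv = 3.935e-26 / 6.645e-27 = 5.922e+00 m/s = 5.922 m/s
- electron: Δv = 3.935e-26 / 9.109e-31 = 4.320e+04 m/s = 43.197 km/s

Ratio: 4.320e+04 / 5.922e+00 = 7294.3

The lighter particle has larger velocity uncertainty because Δv ∝ 1/m.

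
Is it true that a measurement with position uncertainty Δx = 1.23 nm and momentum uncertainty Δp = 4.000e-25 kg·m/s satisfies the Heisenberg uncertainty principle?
Yes, it satisfies the uncertainty principle.

Calculate the product ΔxΔp:
ΔxΔp = (1.230e-09 m) × (4.000e-25 kg·m/s)
ΔxΔp = 4.920e-34 J·s

Compare to the minimum allowed value ℏ/2:
ℏ/2 = 5.273e-35 J·s

Since ΔxΔp = 4.920e-34 J·s ≥ 5.273e-35 J·s = ℏ/2,
the measurement satisfies the uncertainty principle.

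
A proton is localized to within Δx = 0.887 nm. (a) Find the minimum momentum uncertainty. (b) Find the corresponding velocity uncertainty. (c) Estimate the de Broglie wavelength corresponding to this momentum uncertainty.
(a) Δp_min = 5.945 × 10^-26 kg·m/s
(b) Δv_min = 35.541 m/s
(c) λ_dB = 11.146 nm

Step-by-step:

(a) From the uncertainty principle:
Δp_min = ℏ/(2Δx) = (1.055e-34 J·s)/(2 × 8.870e-10 m) = 5.945e-26 kg·m/s

(b) The velocity uncertainty:
Δv = Δp/m = (5.945e-26 kg·m/s)/(1.673e-27 kg) = 3.554e+01 m/s = 35.541 m/s

(c) The de Broglie wavelength for this momentum:
λ = h/p = (6.626e-34 J·s)/(5.945e-26 kg·m/s) = 1.115e-08 m = 11.146 nm

Note: The de Broglie wavelength is comparable to the localization size, as expected from wave-particle duality.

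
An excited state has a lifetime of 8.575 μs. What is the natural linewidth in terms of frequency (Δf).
9.280 kHz

Using the energy-time uncertainty principle and E = hf:
ΔEΔt ≥ ℏ/2
hΔf·Δt ≥ ℏ/2

The minimum frequency uncertainty is:
Δf = ℏ/(2hτ) = 1/(4πτ)
Δf = 1/(4π × 8.575e-06 s)
Δf = 9.280e+03 Hz = 9.280 kHz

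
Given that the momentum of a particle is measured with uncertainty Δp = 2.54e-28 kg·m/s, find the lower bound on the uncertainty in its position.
207.593 nm

Using the Heisenberg uncertainty principle:
ΔxΔp ≥ ℏ/2

The minimum uncertainty in position is:
Δx_min = ℏ/(2Δp)
Δx_min = (1.055e-34 J·s) / (2 × 2.540e-28 kg·m/s)
Δx_min = 2.076e-07 m = 207.593 nm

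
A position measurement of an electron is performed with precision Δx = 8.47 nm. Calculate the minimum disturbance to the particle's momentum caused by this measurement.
6.225 × 10^-27 kg·m/s

The uncertainty principle implies that measuring position disturbs momentum:
ΔxΔp ≥ ℏ/2

When we measure position with precision Δx, we necessarily introduce a momentum uncertainty:
Δp ≥ ℏ/(2Δx)
Δp_min = (1.055e-34 J·s) / (2 × 8.470e-09 m)
Δp_min = 6.225e-27 kg·m/s

The more precisely we measure position, the greater the momentum disturbance.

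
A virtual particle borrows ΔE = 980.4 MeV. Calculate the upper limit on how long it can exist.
3.357 × 10^-25 s

Using the energy-time uncertainty principle:
ΔEΔt ≥ ℏ/2

For a virtual particle borrowing energy ΔE, the maximum lifetime is:
Δt_max = ℏ/(2ΔE)

Converting energy:
ΔE = 980.4 MeV = 1.571e-10 J

Δt_max = (1.055e-34 J·s) / (2 × 1.571e-10 J)
Δt_max = 3.357e-25 s = 3.357 × 10^-25 s

Virtual particles with higher borrowed energy exist for shorter times.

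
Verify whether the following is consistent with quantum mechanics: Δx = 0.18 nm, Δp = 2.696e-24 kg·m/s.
Yes, it satisfies the uncertainty principle.

Calculate the product ΔxΔp:
ΔxΔp = (1.800e-10 m) × (2.696e-24 kg·m/s)
ΔxΔp = 4.853e-34 J·s

Compare to the minimum allowed value ℏ/2:
ℏ/2 = 5.273e-35 J·s

Since ΔxΔp = 4.853e-34 J·s ≥ 5.273e-35 J·s = ℏ/2,
the measurement satisfies the uncertainty principle.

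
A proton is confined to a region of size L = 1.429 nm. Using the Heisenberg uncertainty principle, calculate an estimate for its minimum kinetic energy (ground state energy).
2.540 μeV

Using the uncertainty principle to estimate ground state energy:

1. The position uncertainty is approximately the confinement size:
   Δx ≈ L = 1.429e-09 m

2. From ΔxΔp ≥ ℏ/2, the minimum momentum uncertainty is:
   Δp ≈ ℏ/(2L) = 3.690e-26 kg·m/s

3. The kinetic energy is approximately:
   KE ≈ (Δp)²/(2m) = (3.690e-26)²/(2 × 1.673e-27 kg)
   KE ≈ 4.070e-25 J = 2.540 μeV

This is an order-of-magnitude estimate of the ground state energy.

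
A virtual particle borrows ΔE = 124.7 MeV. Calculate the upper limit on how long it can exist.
2.639 ys

Using the energy-time uncertainty principle:
ΔEΔt ≥ ℏ/2

For a virtual particle borrowing energy ΔE, the maximum lifetime is:
Δt_max = ℏ/(2ΔE)

Converting energy:
ΔE = 124.7 MeV = 1.998e-11 J

Δt_max = (1.055e-34 J·s) / (2 × 1.998e-11 J)
Δt_max = 2.639e-24 s = 2.639 ys

Virtual particles with higher borrowed energy exist for shorter times.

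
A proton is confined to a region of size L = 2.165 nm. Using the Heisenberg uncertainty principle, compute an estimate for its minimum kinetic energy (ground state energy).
1.107 μeV

Using the uncertainty principle to estimate ground state energy:

1. The position uncertainty is approximately the confinement size:
   Δx ≈ L = 2.165e-09 m

2. From ΔxΔp ≥ ℏ/2, the minimum momentum uncertainty is:
   Δp ≈ ℏ/(2L) = 2.436e-26 kg·m/s

3. The kinetic energy is approximately:
   KE ≈ (Δp)²/(2m) = (2.436e-26)²/(2 × 1.673e-27 kg)
   KE ≈ 1.773e-25 J = 1.107 μeV

This is an order-of-magnitude estimate of the ground state energy.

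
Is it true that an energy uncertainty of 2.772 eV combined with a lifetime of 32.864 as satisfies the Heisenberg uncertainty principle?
No, it violates the uncertainty relation.

Calculate the product ΔEΔt:
ΔE = 2.772 eV = 4.441e-19 J
ΔEΔt = (4.441e-19 J) × (3.286e-17 s)
ΔEΔt = 1.460e-35 J·s

Compare to the minimum allowed value ℏ/2:
ℏ/2 = 5.273e-35 J·s

Since ΔEΔt = 1.460e-35 J·s < 5.273e-35 J·s = ℏ/2,
this violates the uncertainty relation.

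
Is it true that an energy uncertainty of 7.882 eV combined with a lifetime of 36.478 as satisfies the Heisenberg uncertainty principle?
No, it violates the uncertainty relation.

Calculate the product ΔEΔt:
ΔE = 7.882 eV = 1.263e-18 J
ΔEΔt = (1.263e-18 J) × (3.648e-17 s)
ΔEΔt = 4.607e-35 J·s

Compare to the minimum allowed value ℏ/2:
ℏ/2 = 5.273e-35 J·s

Since ΔEΔt = 4.607e-35 J·s < 5.273e-35 J·s = ℏ/2,
this violates the uncertainty relation.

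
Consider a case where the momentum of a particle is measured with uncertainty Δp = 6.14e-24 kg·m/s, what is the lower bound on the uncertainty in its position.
8.588 pm

Using the Heisenberg uncertainty principle:
ΔxΔp ≥ ℏ/2

The minimum uncertainty in position is:
Δx_min = ℏ/(2Δp)
Δx_min = (1.055e-34 J·s) / (2 × 6.140e-24 kg·m/s)
Δx_min = 8.588e-12 m = 8.588 pm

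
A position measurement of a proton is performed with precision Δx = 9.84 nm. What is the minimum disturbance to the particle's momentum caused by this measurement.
5.359 × 10^-27 kg·m/s

The uncertainty principle implies that measuring position disturbs momentum:
ΔxΔp ≥ ℏ/2

When we measure position with precision Δx, we necessarily introduce a momentum uncertainty:
Δp ≥ ℏ/(2Δx)
Δp_min = (1.055e-34 J·s) / (2 × 9.840e-09 m)
Δp_min = 5.359e-27 kg·m/s

The more precisely we measure position, the greater the momentum disturbance.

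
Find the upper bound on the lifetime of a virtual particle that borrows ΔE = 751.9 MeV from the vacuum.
4.377 × 10^-25 s

Using the energy-time uncertainty principle:
ΔEΔt ≥ ℏ/2

For a virtual particle borrowing energy ΔE, the maximum lifetime is:
Δt_max = ℏ/(2ΔE)

Converting energy:
ΔE = 751.9 MeV = 1.205e-10 J

Δt_max = (1.055e-34 J·s) / (2 × 1.205e-10 J)
Δt_max = 4.377e-25 s = 4.377 × 10^-25 s

Virtual particles with higher borrowed energy exist for shorter times.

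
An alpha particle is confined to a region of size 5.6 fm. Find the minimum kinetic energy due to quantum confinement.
41.639 keV

Using the uncertainty principle:

1. Position uncertainty: Δx ≈ 5.600e-15 m
2. Minimum momentum uncertainty: Δp = ℏ/(2Δx) = 9.416e-21 kg·m/s
3. Minimum kinetic energy:
   KE = (Δp)²/(2m) = (9.416e-21)²/(2 × 6.645e-27 kg)
   KE = 6.671e-15 J = 41.639 keV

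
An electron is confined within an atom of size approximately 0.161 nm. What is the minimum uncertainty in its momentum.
3.275 × 10^-25 kg·m/s

Using the Heisenberg uncertainty principle:
ΔxΔp ≥ ℏ/2

With Δx ≈ L = 1.610e-10 m (the confinement size):
Δp_min = ℏ/(2Δx)
Δp_min = (1.055e-34 J·s) / (2 × 1.610e-10 m)
Δp_min = 3.275e-25 kg·m/s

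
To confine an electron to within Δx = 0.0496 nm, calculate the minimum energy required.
3.872 eV

Localizing a particle requires giving it sufficient momentum uncertainty:

1. From uncertainty principle: Δp ≥ ℏ/(2Δx)
   Δp_min = (1.055e-34 J·s) / (2 × 4.960e-11 m)
   Δp_min = 1.063e-24 kg·m/s

2. This momentum uncertainty corresponds to kinetic energy:
   KE ≈ (Δp)²/(2m) = (1.063e-24)²/(2 × 9.109e-31 kg)
   KE = 6.203e-19 J = 3.872 eV

Tighter localization requires more energy.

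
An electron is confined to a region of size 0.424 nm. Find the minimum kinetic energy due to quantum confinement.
52.982 meV

Using the uncertainty principle:

1. Position uncertainty: Δx ≈ 4.240e-10 m
2. Minimum momentum uncertainty: Δp = ℏ/(2Δx) = 1.244e-25 kg·m/s
3. Minimum kinetic energy:
   KE = (Δp)²/(2m) = (1.244e-25)²/(2 × 9.109e-31 kg)
   KE = 8.489e-21 J = 52.982 meV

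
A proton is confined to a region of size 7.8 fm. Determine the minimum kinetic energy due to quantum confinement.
85.264 keV

Using the uncertainty principle:

1. Position uncertainty: Δx ≈ 7.800e-15 m
2. Minimum momentum uncertainty: Δp = ℏ/(2Δx) = 6.760e-21 kg·m/s
3. Minimum kinetic energy:
   KE = (Δp)²/(2m) = (6.760e-21)²/(2 × 1.673e-27 kg)
   KE = 1.366e-14 J = 85.264 keV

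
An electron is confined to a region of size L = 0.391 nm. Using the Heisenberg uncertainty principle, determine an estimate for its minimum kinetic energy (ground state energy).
62.303 meV

Using the uncertainty principle to estimate ground state energy:

1. The position uncertainty is approximately the confinement size:
   Δx ≈ L = 3.910e-10 m

2. From ΔxΔp ≥ ℏ/2, the minimum momentum uncertainty is:
   Δp ≈ ℏ/(2L) = 1.349e-25 kg·m/s

3. The kinetic energy is approximately:
   KE ≈ (Δp)²/(2m) = (1.349e-25)²/(2 × 9.109e-31 kg)
   KE ≈ 9.982e-21 J = 62.303 meV

This is an order-of-magnitude estimate of the ground state energy.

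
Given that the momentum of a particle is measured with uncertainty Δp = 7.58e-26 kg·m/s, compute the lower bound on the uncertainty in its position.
695.628 pm

Using the Heisenberg uncertainty principle:
ΔxΔp ≥ ℏ/2

The minimum uncertainty in position is:
Δx_min = ℏ/(2Δp)
Δx_min = (1.055e-34 J·s) / (2 × 7.580e-26 kg·m/s)
Δx_min = 6.956e-10 m = 695.628 pm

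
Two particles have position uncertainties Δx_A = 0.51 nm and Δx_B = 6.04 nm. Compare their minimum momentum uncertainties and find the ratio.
Particle A has the larger minimum momentum uncertainty, by a factor of 11.84.

For each particle, the minimum momentum uncertainty is Δp_min = ℏ/(2Δx):

Particle A: Δp_A = ℏ/(2×5.100e-10 m) = 1.034e-25 kg·m/s
Particle B: Δp_B = ℏ/(2×6.040e-09 m) = 8.730e-27 kg·m/s

Ratio: Δp_A/Δp_B = 11.84

Since Δp_min ∝ 1/Δx, the particle with smaller position uncertainty (A) has larger momentum uncertainty.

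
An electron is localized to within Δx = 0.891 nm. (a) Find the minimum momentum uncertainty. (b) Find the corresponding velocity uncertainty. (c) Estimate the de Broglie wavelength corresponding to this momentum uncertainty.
(a) Δp_min = 5.918 × 10^-26 kg·m/s
(b) Δv_min = 64.965 km/s
(c) λ_dB = 11.197 nm

Step-by-step:

(a) From the uncertainty principle:
Δp_min = ℏ/(2Δx) = (1.055e-34 J·s)/(2 × 8.910e-10 m) = 5.918e-26 kg·m/s

(b) The velocity uncertainty:
Δv = Δp/m = (5.918e-26 kg·m/s)/(9.109e-31 kg) = 6.497e+04 m/s = 64.965 km/s

(c) The de Broglie wavelength for this momentum:
λ = h/p = (6.626e-34 J·s)/(5.918e-26 kg·m/s) = 1.120e-08 m = 11.197 nm

Note: The de Broglie wavelength is comparable to the localization size, as expected from wave-particle duality.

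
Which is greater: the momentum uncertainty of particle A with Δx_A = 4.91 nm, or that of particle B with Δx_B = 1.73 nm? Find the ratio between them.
Particle B has the larger minimum momentum uncertainty, by a factor of 2.84.

For each particle, the minimum momentum uncertainty is Δp_min = ℏ/(2Δx):

Particle A: Δp_A = ℏ/(2×4.910e-09 m) = 1.074e-26 kg·m/s
Particle B: Δp_B = ℏ/(2×1.730e-09 m) = 3.048e-26 kg·m/s

Ratio: Δp_B/Δp_A = 2.84

Since Δp_min ∝ 1/Δx, the particle with smaller position uncertainty (B) has larger momentum uncertainty.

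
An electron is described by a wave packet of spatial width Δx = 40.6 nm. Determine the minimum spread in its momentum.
1.299 × 10^-27 kg·m/s

For a wave packet, the spatial width Δx and momentum spread Δp are related by the uncertainty principle:
ΔxΔp ≥ ℏ/2

The minimum momentum spread is:
Δp_min = ℏ/(2Δx)
Δp_min = (1.055e-34 J·s) / (2 × 4.060e-08 m)
Δp_min = 1.299e-27 kg·m/s

A wave packet cannot have both a well-defined position and well-defined momentum.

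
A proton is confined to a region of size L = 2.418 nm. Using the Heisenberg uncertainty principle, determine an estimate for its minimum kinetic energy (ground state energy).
887.241 neV

Using the uncertainty principle to estimate ground state energy:

1. The position uncertainty is approximately the confinement size:
   Δx ≈ L = 2.418e-09 m

2. From ΔxΔp ≥ ℏ/2, the minimum momentum uncertainty is:
   Δp ≈ ℏ/(2L) = 2.181e-26 kg·m/s

3. The kinetic energy is approximately:
   KE ≈ (Δp)²/(2m) = (2.181e-26)²/(2 × 1.673e-27 kg)
   KE ≈ 1.422e-25 J = 887.241 neV

This is an order-of-magnitude estimate of the ground state energy.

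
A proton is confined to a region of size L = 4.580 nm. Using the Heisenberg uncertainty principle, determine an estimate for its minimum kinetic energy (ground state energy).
247.299 neV

Using the uncertainty principle to estimate ground state energy:

1. The position uncertainty is approximately the confinement size:
   Δx ≈ L = 4.580e-09 m

2. From ΔxΔp ≥ ℏ/2, the minimum momentum uncertainty is:
   Δp ≈ ℏ/(2L) = 1.151e-26 kg·m/s

3. The kinetic energy is approximately:
   KE ≈ (Δp)²/(2m) = (1.151e-26)²/(2 × 1.673e-27 kg)
   KE ≈ 3.962e-26 J = 247.299 neV

This is an order-of-magnitude estimate of the ground state energy.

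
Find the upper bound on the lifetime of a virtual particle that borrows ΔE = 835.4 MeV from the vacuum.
3.940 × 10^-25 s

Using the energy-time uncertainty principle:
ΔEΔt ≥ ℏ/2

For a virtual particle borrowing energy ΔE, the maximum lifetime is:
Δt_max = ℏ/(2ΔE)

Converting energy:
ΔE = 835.4 MeV = 1.338e-10 J

Δt_max = (1.055e-34 J·s) / (2 × 1.338e-10 J)
Δt_max = 3.940e-25 s = 3.940 × 10^-25 s

Virtual particles with higher borrowed energy exist for shorter times.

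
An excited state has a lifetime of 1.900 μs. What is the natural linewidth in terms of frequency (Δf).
41.883 kHz

Using the energy-time uncertainty principle and E = hf:
ΔEΔt ≥ ℏ/2
hΔf·Δt ≥ ℏ/2

The minimum frequency uncertainty is:
Δf = ℏ/(2hτ) = 1/(4πτ)
Δf = 1/(4π × 1.900e-06 s)
Δf = 4.188e+04 Hz = 41.883 kHz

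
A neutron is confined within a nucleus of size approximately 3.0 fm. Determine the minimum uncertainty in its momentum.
1.758 × 10^-20 kg·m/s

Using the Heisenberg uncertainty principle:
ΔxΔp ≥ ℏ/2

With Δx ≈ L = 3.000e-15 m (the confinement size):
Δp_min = ℏ/(2Δx)
Δp_min = (1.055e-34 J·s) / (2 × 3.000e-15 m)
Δp_min = 1.758e-20 kg·m/s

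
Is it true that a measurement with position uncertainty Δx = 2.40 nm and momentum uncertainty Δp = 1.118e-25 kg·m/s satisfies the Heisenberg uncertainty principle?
Yes, it satisfies the uncertainty principle.

Calculate the product ΔxΔp:
ΔxΔp = (2.400e-09 m) × (1.118e-25 kg·m/s)
ΔxΔp = 2.683e-34 J·s

Compare to the minimum allowed value ℏ/2:
ℏ/2 = 5.273e-35 J·s

Since ΔxΔp = 2.683e-34 J·s ≥ 5.273e-35 J·s = ℏ/2,
the measurement satisfies the uncertainty principle.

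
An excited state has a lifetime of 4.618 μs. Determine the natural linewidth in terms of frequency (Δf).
17.232 kHz

Using the energy-time uncertainty principle and E = hf:
ΔEΔt ≥ ℏ/2
hΔf·Δt ≥ ℏ/2

The minimum frequency uncertainty is:
Δf = ℏ/(2hτ) = 1/(4πτ)
Δf = 1/(4π × 4.618e-06 s)
Δf = 1.723e+04 Hz = 17.232 kHz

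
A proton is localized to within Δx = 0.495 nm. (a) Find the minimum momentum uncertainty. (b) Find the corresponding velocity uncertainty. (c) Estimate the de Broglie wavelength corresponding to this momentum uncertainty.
(a) Δp_min = 1.065 × 10^-25 kg·m/s
(b) Δv_min = 63.686 m/s
(c) λ_dB = 6.220 nm

Step-by-step:

(a) From the uncertainty principle:
Δp_min = ℏ/(2Δx) = (1.055e-34 J·s)/(2 × 4.950e-10 m) = 1.065e-25 kg·m/s

(b) The velocity uncertainty:
Δv = Δp/m = (1.065e-25 kg·m/s)/(1.673e-27 kg) = 6.369e+01 m/s = 63.686 m/s

(c) The de Broglie wavelength for this momentum:
λ = h/p = (6.626e-34 J·s)/(1.065e-25 kg·m/s) = 6.220e-09 m = 6.220 nm

Note: The de Broglie wavelength is comparable to the localization size, as expected from wave-particle duality.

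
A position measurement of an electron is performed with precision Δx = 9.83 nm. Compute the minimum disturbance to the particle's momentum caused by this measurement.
5.364 × 10^-27 kg·m/s

The uncertainty principle implies that measuring position disturbs momentum:
ΔxΔp ≥ ℏ/2

When we measure position with precision Δx, we necessarily introduce a momentum uncertainty:
Δp ≥ ℏ/(2Δx)
Δp_min = (1.055e-34 J·s) / (2 × 9.830e-09 m)
Δp_min = 5.364e-27 kg·m/s

The more precisely we measure position, the greater the momentum disturbance.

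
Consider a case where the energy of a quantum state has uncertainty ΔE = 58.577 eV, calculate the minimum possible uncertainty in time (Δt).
5.618 as

Using the energy-time uncertainty principle:
ΔEΔt ≥ ℏ/2

The minimum uncertainty in time is:
Δt_min = ℏ/(2ΔE)
Δt_min = (1.055e-34 J·s) / (2 × 9.385e-18 J)
Δt_min = 5.618e-18 s = 5.618 as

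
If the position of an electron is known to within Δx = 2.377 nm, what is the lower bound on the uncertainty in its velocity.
24.352 km/s

Using the Heisenberg uncertainty principle and Δp = mΔv:
ΔxΔp ≥ ℏ/2
Δx(mΔv) ≥ ℏ/2

The minimum uncertainty in velocity is:
Δv_min = ℏ/(2mΔx)
Δv_min = (1.055e-34 J·s) / (2 × 9.109e-31 kg × 2.377e-09 m)
Δv_min = 2.435e+04 m/s = 24.352 km/s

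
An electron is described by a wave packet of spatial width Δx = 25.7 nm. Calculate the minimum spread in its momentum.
2.052 × 10^-27 kg·m/s

For a wave packet, the spatial width Δx and momentum spread Δp are related by the uncertainty principle:
ΔxΔp ≥ ℏ/2

The minimum momentum spread is:
Δp_min = ℏ/(2Δx)
Δp_min = (1.055e-34 J·s) / (2 × 2.570e-08 m)
Δp_min = 2.052e-27 kg·m/s

A wave packet cannot have both a well-defined position and well-defined momentum.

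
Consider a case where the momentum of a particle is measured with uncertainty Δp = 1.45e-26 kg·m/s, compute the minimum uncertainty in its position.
3.636 nm

Using the Heisenberg uncertainty principle:
ΔxΔp ≥ ℏ/2

The minimum uncertainty in position is:
Δx_min = ℏ/(2Δp)
Δx_min = (1.055e-34 J·s) / (2 × 1.450e-26 kg·m/s)
Δx_min = 3.636e-09 m = 3.636 nm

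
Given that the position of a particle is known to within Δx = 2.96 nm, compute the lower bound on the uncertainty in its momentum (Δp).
1.781 × 10^-26 kg·m/s

Using the Heisenberg uncertainty principle:
ΔxΔp ≥ ℏ/2

The minimum uncertainty in momentum is:
Δp_min = ℏ/(2Δx)
Δp_min = (1.055e-34 J·s) / (2 × 2.960e-09 m)
Δp_min = 1.781e-26 kg·m/s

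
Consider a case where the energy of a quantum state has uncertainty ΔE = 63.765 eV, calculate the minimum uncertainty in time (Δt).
5.161 as

Using the energy-time uncertainty principle:
ΔEΔt ≥ ℏ/2

The minimum uncertainty in time is:
Δt_min = ℏ/(2ΔE)
Δt_min = (1.055e-34 J·s) / (2 × 1.022e-17 J)
Δt_min = 5.161e-18 s = 5.161 as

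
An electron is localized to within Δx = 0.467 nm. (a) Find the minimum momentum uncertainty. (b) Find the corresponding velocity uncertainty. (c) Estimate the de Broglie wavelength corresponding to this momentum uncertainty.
(a) Δp_min = 1.129 × 10^-25 kg·m/s
(b) Δv_min = 123.948 km/s
(c) λ_dB = 5.868 nm

Step-by-step:

(a) From the uncertainty principle:
Δp_min = ℏ/(2Δx) = (1.055e-34 J·s)/(2 × 4.670e-10 m) = 1.129e-25 kg·m/s

(b) The velocity uncertainty:
Δv = Δp/m = (1.129e-25 kg·m/s)/(9.109e-31 kg) = 1.239e+05 m/s = 123.948 km/s

(c) The de Broglie wavelength for this momentum:
λ = h/p = (6.626e-34 J·s)/(1.129e-25 kg·m/s) = 5.868e-09 m = 5.868 nm

Note: The de Broglie wavelength is comparable to the localization size, as expected from wave-particle duality.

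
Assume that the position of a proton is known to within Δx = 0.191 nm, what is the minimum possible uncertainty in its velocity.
165.050 m/s

Using the Heisenberg uncertainty principle and Δp = mΔv:
ΔxΔp ≥ ℏ/2
Δx(mΔv) ≥ ℏ/2

The minimum uncertainty in velocity is:
Δv_min = ℏ/(2mΔx)
Δv_min = (1.055e-34 J·s) / (2 × 1.673e-27 kg × 1.910e-10 m)
Δv_min = 1.650e+02 m/s = 165.050 m/s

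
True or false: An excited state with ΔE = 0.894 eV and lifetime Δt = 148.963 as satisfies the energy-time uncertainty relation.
No, it violates the uncertainty relation.

Calculate the product ΔEΔt:
ΔE = 0.894 eV = 1.432e-19 J
ΔEΔt = (1.432e-19 J) × (1.490e-16 s)
ΔEΔt = 2.134e-35 J·s

Compare to the minimum allowed value ℏ/2:
ℏ/2 = 5.273e-35 J·s

Since ΔEΔt = 2.134e-35 J·s < 5.273e-35 J·s = ℏ/2,
this violates the uncertainty relation.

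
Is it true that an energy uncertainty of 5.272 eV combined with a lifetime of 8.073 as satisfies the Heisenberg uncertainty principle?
No, it violates the uncertainty relation.

Calculate the product ΔEΔt:
ΔE = 5.272 eV = 8.447e-19 J
ΔEΔt = (8.447e-19 J) × (8.073e-18 s)
ΔEΔt = 6.819e-36 J·s

Compare to the minimum allowed value ℏ/2:
ℏ/2 = 5.273e-35 J·s

Since ΔEΔt = 6.819e-36 J·s < 5.273e-35 J·s = ℏ/2,
this violates the uncertainty relation.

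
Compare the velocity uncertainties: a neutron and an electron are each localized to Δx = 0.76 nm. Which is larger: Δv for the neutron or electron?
The electron has the larger minimum velocity uncertainty, by a ratio of 1838.7.

For both particles, Δp_min = ℏ/(2Δx) = 6.938e-26 kg·m/s (same for both).

The velocity uncertainty is Δv = Δp/m:
- neutron: Δv = 6.938e-26 / 1.675e-27 = 4.142e+01 m/s = 41.423 m/s
- electron: Δv = 6.938e-26 / 9.109e-31 = 7.616e+04 m/s = 76.163 km/s

Ratio: 7.616e+04 / 4.142e+01 = 1838.7

The lighter particle has larger velocity uncertainty because Δv ∝ 1/m.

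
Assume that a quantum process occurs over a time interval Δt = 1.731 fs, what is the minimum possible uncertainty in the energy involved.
190.125 meV

Using the energy-time uncertainty principle:
ΔEΔt ≥ ℏ/2

The minimum uncertainty in energy is:
ΔE_min = ℏ/(2Δt)
ΔE_min = (1.055e-34 J·s) / (2 × 1.731e-15 s)
ΔE_min = 3.046e-20 J = 190.125 meV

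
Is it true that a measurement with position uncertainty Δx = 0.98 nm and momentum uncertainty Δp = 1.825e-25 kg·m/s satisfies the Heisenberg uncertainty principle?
Yes, it satisfies the uncertainty principle.

Calculate the product ΔxΔp:
ΔxΔp = (9.800e-10 m) × (1.825e-25 kg·m/s)
ΔxΔp = 1.789e-34 J·s

Compare to the minimum allowed value ℏ/2:
ℏ/2 = 5.273e-35 J·s

Since ΔxΔp = 1.789e-34 J·s ≥ 5.273e-35 J·s = ℏ/2,
the measurement satisfies the uncertainty principle.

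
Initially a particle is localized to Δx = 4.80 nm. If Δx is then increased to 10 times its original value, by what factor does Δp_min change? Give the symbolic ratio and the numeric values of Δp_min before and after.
Original Δp_min = 1.099 × 10^-26 kg·m/s; new Δp'_min = 1.099 × 10^-27 kg·m/s; ratio Δp'_min/Δp_min = 1/10.

From the uncertainty principle ΔxΔp ≥ ℏ/2, the minimum momentum uncertainty is Δp_min = ℏ/(2Δx).

Original (Δx = 4.80 nm = 4.800e-09 m):
Δp_min = (1.055e-34 J·s)/(2 × 4.800e-09 m) = 1.099e-26 kg·m/s

When Δx → 10Δx:
Δp'_min = ℏ/(2 × 10Δx) = (1/10) × ℏ/(2Δx) = (1/10) × Δp_min
Δp'_min = 1/10 × 1.099e-26 kg·m/s = 1.099e-27 kg·m/s

Since Δp_min ∝ 1/Δx, when Δx is increased to 10 times its original value, Δp_min decreases to 1/10 of its original value.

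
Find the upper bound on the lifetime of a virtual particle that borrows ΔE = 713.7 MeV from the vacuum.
4.611 × 10^-25 s

Using the energy-time uncertainty principle:
ΔEΔt ≥ ℏ/2

For a virtual particle borrowing energy ΔE, the maximum lifetime is:
Δt_max = ℏ/(2ΔE)

Converting energy:
ΔE = 713.7 MeV = 1.143e-10 J

Δt_max = (1.055e-34 J·s) / (2 × 1.143e-10 J)
Δt_max = 4.611e-25 s = 4.611 × 10^-25 s

Virtual particles with higher borrowed energy exist for shorter times.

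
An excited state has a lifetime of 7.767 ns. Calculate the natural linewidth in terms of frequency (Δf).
10.246 MHz

Using the energy-time uncertainty principle and E = hf:
ΔEΔt ≥ ℏ/2
hΔf·Δt ≥ ℏ/2

The minimum frequency uncertainty is:
Δf = ℏ/(2hτ) = 1/(4πτ)
Δf = 1/(4π × 7.767e-09 s)
Δf = 1.025e+07 Hz = 10.246 MHz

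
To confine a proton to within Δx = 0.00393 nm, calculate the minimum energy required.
335.868 meV

Localizing a particle requires giving it sufficient momentum uncertainty:

1. From uncertainty principle: Δp ≥ ℏ/(2Δx)
   Δp_min = (1.055e-34 J·s) / (2 × 3.930e-12 m)
   Δp_min = 1.342e-23 kg·m/s

2. This momentum uncertainty corresponds to kinetic energy:
   KE ≈ (Δp)²/(2m) = (1.342e-23)²/(2 × 1.673e-27 kg)
   KE = 5.381e-20 J = 335.868 meV

Tighter localization requires more energy.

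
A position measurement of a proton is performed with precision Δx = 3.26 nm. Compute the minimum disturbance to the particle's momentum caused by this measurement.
1.617 × 10^-26 kg·m/s

The uncertainty principle implies that measuring position disturbs momentum:
ΔxΔp ≥ ℏ/2

When we measure position with precision Δx, we necessarily introduce a momentum uncertainty:
Δp ≥ ℏ/(2Δx)
Δp_min = (1.055e-34 J·s) / (2 × 3.260e-09 m)
Δp_min = 1.617e-26 kg·m/s

The more precisely we measure position, the greater the momentum disturbance.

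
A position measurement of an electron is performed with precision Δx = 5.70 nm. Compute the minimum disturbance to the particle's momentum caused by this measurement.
9.251 × 10^-27 kg·m/s

The uncertainty principle implies that measuring position disturbs momentum:
ΔxΔp ≥ ℏ/2

When we measure position with precision Δx, we necessarily introduce a momentum uncertainty:
Δp ≥ ℏ/(2Δx)
Δp_min = (1.055e-34 J·s) / (2 × 5.700e-09 m)
Δp_min = 9.251e-27 kg·m/s

The more precisely we measure position, the greater the momentum disturbance.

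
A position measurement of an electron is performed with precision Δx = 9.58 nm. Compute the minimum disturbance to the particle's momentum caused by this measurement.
5.504 × 10^-27 kg·m/s

The uncertainty principle implies that measuring position disturbs momentum:
ΔxΔp ≥ ℏ/2

When we measure position with precision Δx, we necessarily introduce a momentum uncertainty:
Δp ≥ ℏ/(2Δx)
Δp_min = (1.055e-34 J·s) / (2 × 9.580e-09 m)
Δp_min = 5.504e-27 kg·m/s

The more precisely we measure position, the greater the momentum disturbance.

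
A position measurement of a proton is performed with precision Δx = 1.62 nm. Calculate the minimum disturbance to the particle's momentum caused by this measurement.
3.255 × 10^-26 kg·m/s

The uncertainty principle implies that measuring position disturbs momentum:
ΔxΔp ≥ ℏ/2

When we measure position with precision Δx, we necessarily introduce a momentum uncertainty:
Δp ≥ ℏ/(2Δx)
Δp_min = (1.055e-34 J·s) / (2 × 1.620e-09 m)
Δp_min = 3.255e-26 kg·m/s

The more precisely we measure position, the greater the momentum disturbance.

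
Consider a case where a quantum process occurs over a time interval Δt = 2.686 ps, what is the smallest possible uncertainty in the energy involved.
122.526 μeV

Using the energy-time uncertainty principle:
ΔEΔt ≥ ℏ/2

The minimum uncertainty in energy is:
ΔE_min = ℏ/(2Δt)
ΔE_min = (1.055e-34 J·s) / (2 × 2.686e-12 s)
ΔE_min = 1.963e-23 J = 122.526 μeV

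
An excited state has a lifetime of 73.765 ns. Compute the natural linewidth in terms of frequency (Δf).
1.079 MHz

Using the energy-time uncertainty principle and E = hf:
ΔEΔt ≥ ℏ/2
hΔf·Δt ≥ ℏ/2

The minimum frequency uncertainty is:
Δf = ℏ/(2hτ) = 1/(4πτ)
Δf = 1/(4π × 7.376e-08 s)
Δf = 1.079e+06 Hz = 1.079 MHz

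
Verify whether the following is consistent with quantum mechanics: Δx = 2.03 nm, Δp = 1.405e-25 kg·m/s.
Yes, it satisfies the uncertainty principle.

Calculate the product ΔxΔp:
ΔxΔp = (2.030e-09 m) × (1.405e-25 kg·m/s)
ΔxΔp = 2.852e-34 J·s

Compare to the minimum allowed value ℏ/2:
ℏ/2 = 5.273e-35 J·s

Since ΔxΔp = 2.852e-34 J·s ≥ 5.273e-35 J·s = ℏ/2,
the measurement satisfies the uncertainty principle.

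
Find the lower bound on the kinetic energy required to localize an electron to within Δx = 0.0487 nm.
4.016 eV

Localizing a particle requires giving it sufficient momentum uncertainty:

1. From uncertainty principle: Δp ≥ ℏ/(2Δx)
   Δp_min = (1.055e-34 J·s) / (2 × 4.870e-11 m)
   Δp_min = 1.083e-24 kg·m/s

2. This momentum uncertainty corresponds to kinetic energy:
   KE ≈ (Δp)²/(2m) = (1.083e-24)²/(2 × 9.109e-31 kg)
   KE = 6.435e-19 J = 4.016 eV

Tighter localization requires more energy.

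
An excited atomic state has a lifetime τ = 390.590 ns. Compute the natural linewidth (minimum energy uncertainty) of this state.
842.587 peV

Using the energy-time uncertainty principle:
ΔEΔt ≥ ℏ/2

The lifetime τ represents the time uncertainty Δt.
The natural linewidth (minimum energy uncertainty) is:

ΔE = ℏ/(2τ)
ΔE = (1.055e-34 J·s) / (2 × 3.906e-07 s)
ΔE = 1.350e-28 J = 842.587 peV

This natural linewidth limits the precision of spectroscopic measurements.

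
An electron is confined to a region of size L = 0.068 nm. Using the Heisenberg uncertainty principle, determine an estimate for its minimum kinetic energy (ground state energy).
2.060 eV

Using the uncertainty principle to estimate ground state energy:

1. The position uncertainty is approximately the confinement size:
   Δx ≈ L = 6.800e-11 m

2. From ΔxΔp ≥ ℏ/2, the minimum momentum uncertainty is:
   Δp ≈ ℏ/(2L) = 7.754e-25 kg·m/s

3. The kinetic energy is approximately:
   KE ≈ (Δp)²/(2m) = (7.754e-25)²/(2 × 9.109e-31 kg)
   KE ≈ 3.300e-19 J = 2.060 eV

This is an order-of-magnitude estimate of the ground state energy.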